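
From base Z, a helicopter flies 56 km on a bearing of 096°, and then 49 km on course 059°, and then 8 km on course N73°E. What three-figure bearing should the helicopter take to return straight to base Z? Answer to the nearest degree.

Leg 1 (096°, 56 km): east 56 sin 96° = 55.69, north 56 cos 96° = -5.85
Leg 2 (059°, 49 km): east 49 sin 59° = 42.00, north 49 cos 59° = 25.24
Leg 3 (N73°E, 8 km): east 8 sin 73° = 7.65, north 8 cos 73° = 2.34
Net displacement: 105.34 east, 21.72 north. Direction back to start is (-105.34, -21.72): bearing = atan2(-105.34, -21.72) mod 360° = 258.35° ≈ 258°.

258°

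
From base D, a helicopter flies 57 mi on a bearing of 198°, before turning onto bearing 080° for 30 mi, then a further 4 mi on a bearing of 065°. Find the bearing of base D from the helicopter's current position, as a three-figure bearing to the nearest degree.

342°

Leg 1 (198°, 57 mi): east 57 sin 198° = -17.61, north 57 cos 198° = -54.21
Leg 2 (080°, 30 mi): east 30 sin 80° = 29.54, north 30 cos 80° = 5.21
Leg 3 (065°, 4 mi): east 4 sin 65° = 3.63, north 4 cos 65° = 1.69
Net displacement: 15.56 east, -47.31 north. Direction back to start is (-15.56, 47.31): bearing = atan2(-15.56, 47.31) mod 360° = 341.80° ≈ 342°.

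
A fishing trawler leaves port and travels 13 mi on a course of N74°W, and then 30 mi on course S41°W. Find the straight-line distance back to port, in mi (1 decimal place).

37.4 mi

Leg 1 (N74°W, 13 mi): east 13 sin 286° = -12.50, north 13 cos 286° = 3.58
Leg 2 (S41°W, 30 mi): east 30 sin 221° = -19.68, north 30 cos 221° = -22.64
Net: -32.18 east, -19.06 north. Distance = √((-32.18)² + (-19.06)²) = 37.398 mi.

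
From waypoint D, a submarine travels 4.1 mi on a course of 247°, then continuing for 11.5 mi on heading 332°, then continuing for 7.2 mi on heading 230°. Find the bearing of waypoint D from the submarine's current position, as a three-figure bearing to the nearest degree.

105°

Leg 1 (247°, 4.1 mi): east 4.1 sin 247° = -3.77, north 4.1 cos 247° = -1.60
Leg 2 (332°, 11.5 mi): east 11.5 sin 332° = -5.40, north 11.5 cos 332° = 10.15
Leg 3 (230°, 7.2 mi): east 7.2 sin 230° = -5.52, north 7.2 cos 230° = -4.63
Net displacement: -14.69 east, 3.92 north. Direction back to start is (14.69, -3.92): bearing = atan2(14.69, -3.92) mod 360° = 104.96° ≈ 105°.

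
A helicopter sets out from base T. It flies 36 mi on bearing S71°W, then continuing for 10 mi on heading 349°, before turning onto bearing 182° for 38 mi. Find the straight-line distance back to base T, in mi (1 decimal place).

54.6 mi

Leg 1 (S71°W, 36 mi): east 36 sin 251° = -34.04, north 36 cos 251° = -11.72
Leg 2 (349°, 10 mi): east 10 sin 349° = -1.91, north 10 cos 349° = 9.82
Leg 3 (182°, 38 mi): east 38 sin 182° = -1.33, north 38 cos 182° = -37.98
Net: -37.27 east, -39.88 north. Distance = √((-37.27)² + (-39.88)²) = 54.587 mi.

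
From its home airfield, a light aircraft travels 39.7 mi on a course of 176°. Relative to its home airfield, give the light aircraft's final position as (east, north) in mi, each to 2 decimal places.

(2.77, -39.60)

Leg 1 (176°, 39.7 mi): east 39.7 sin 176° = 2.77, north 39.7 cos 176° = -39.60
Summing: 2.77 mi east, -39.60 mi north → (2.77, -39.60).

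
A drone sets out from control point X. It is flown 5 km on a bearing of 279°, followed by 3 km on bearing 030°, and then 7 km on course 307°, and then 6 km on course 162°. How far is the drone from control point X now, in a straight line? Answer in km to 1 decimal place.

Leg 1 (279°, 5 km): east 5 sin 279° = -4.94, north 5 cos 279° = 0.78
Leg 2 (030°, 3 km): east 3 sin 30° = 1.50, north 3 cos 30° = 2.60
Leg 3 (307°, 7 km): east 7 sin 307° = -5.59, north 7 cos 307° = 4.21
Leg 4 (162°, 6 km): east 6 sin 162° = 1.85, north 6 cos 162° = -5.71
Net: -7.17 east, 1.89 north. Distance = √((-7.17)² + (1.89)²) = 7.419 km.

7.4 km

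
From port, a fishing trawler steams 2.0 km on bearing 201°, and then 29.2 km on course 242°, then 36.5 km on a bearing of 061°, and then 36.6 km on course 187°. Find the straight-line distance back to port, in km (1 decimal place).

Leg 1 (201°, 2.0 km): east 2.0 sin 201° = -0.72, north 2.0 cos 201° = -1.87
Leg 2 (242°, 29.2 km): east 29.2 sin 242° = -25.78, north 29.2 cos 242° = -13.71
Leg 3 (061°, 36.5 km): east 36.5 sin 61° = 31.92, north 36.5 cos 61° = 17.70
Leg 4 (187°, 36.6 km): east 36.6 sin 187° = -4.46, north 36.6 cos 187° = -36.33
Net: 0.96 east, -34.21 north. Distance = √((0.96)² + (-34.21)²) = 34.221 km.

34.2 km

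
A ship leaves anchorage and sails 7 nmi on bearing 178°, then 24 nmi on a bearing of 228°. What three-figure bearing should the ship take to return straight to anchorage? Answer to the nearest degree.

037°

Leg 1 (178°, 7 nmi): east 7 sin 178° = 0.24, north 7 cos 178° = -7.00
Leg 2 (228°, 24 nmi): east 24 sin 228° = -17.84, north 24 cos 228° = -16.06
Net displacement: -17.59 east, -23.05 north. Direction back to start is (17.59, 23.05): bearing = atan2(17.59, 23.05) mod 360° = 37.34° ≈ 037°.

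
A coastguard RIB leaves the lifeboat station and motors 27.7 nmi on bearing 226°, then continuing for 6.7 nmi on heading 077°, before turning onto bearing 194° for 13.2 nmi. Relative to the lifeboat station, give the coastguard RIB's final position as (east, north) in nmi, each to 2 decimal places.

Leg 1 (226°, 27.7 nmi): east 27.7 sin 226° = -19.93, north 27.7 cos 226° = -19.24
Leg 2 (077°, 6.7 nmi): east 6.7 sin 77° = 6.53, north 6.7 cos 77° = 1.51
Leg 3 (194°, 13.2 nmi): east 13.2 sin 194° = -3.19, north 13.2 cos 194° = -12.81
Summing: -16.59 nmi east, -30.54 nmi north → (-16.59, -30.54).

(-16.59, -30.54)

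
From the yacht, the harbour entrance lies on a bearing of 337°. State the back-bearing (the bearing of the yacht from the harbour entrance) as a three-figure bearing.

Back-bearing = 337° − 180° = 157°.

157°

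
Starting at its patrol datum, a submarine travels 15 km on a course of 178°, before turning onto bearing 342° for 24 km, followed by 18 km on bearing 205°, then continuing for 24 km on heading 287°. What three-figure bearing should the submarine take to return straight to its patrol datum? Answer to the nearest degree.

Leg 1 (178°, 15 km): east 15 sin 178° = 0.52, north 15 cos 178° = -14.99
Leg 2 (342°, 24 km): east 24 sin 342° = -7.42, north 24 cos 342° = 22.83
Leg 3 (205°, 18 km): east 18 sin 205° = -7.61, north 18 cos 205° = -16.31
Leg 4 (287°, 24 km): east 24 sin 287° = -22.95, north 24 cos 287° = 7.02
Net displacement: -37.45 east, -1.46 north. Direction back to start is (37.45, 1.46): bearing = atan2(37.45, 1.46) mod 360° = 87.76° ≈ 088°.

088°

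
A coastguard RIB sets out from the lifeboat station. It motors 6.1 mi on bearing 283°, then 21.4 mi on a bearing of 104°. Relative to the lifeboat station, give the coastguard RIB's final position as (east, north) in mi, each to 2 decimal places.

Leg 1 (283°, 6.1 mi): east 6.1 sin 283° = -5.94, north 6.1 cos 283° = 1.37
Leg 2 (104°, 21.4 mi): east 21.4 sin 104° = 20.76, north 21.4 cos 104° = -5.18
Summing: 14.82 mi east, -3.80 mi north → (14.82, -3.80).

(14.82, -3.80)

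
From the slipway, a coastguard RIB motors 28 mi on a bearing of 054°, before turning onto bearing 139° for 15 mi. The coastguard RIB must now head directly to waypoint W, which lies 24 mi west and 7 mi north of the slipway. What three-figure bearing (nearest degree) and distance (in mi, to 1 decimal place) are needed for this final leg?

272°, 56.5 mi

Leg 1 (054°, 28 mi): east 28 sin 54° = 22.65, north 28 cos 54° = 16.46
Leg 2 (139°, 15 mi): east 15 sin 139° = 9.84, north 15 cos 139° = -11.32
Current position: (32.49, 5.14). Target: (-24, 7). Remaining: Δeast = -56.49, Δnorth = 1.86.
Bearing = atan2(-56.49, 1.86) mod 360° = 271.89°; distance = √((-56.49)² + (1.86)²) = 56.524 mi.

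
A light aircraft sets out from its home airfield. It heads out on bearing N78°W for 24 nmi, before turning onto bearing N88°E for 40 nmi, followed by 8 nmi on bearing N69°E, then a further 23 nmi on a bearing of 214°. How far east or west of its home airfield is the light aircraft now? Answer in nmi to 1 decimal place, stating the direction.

11.1 nmi east

Leg 1 (N78°W, 24 nmi): east 24 sin 282° = -23.48, north 24 cos 282° = 4.99
Leg 2 (N88°E, 40 nmi): east 40 sin 88° = 39.98, north 40 cos 88° = 1.40
Leg 3 (N69°E, 8 nmi): east 8 sin 69° = 7.47, north 8 cos 69° = 2.87
Leg 4 (214°, 23 nmi): east 23 sin 214° = -12.86, north 23 cos 214° = -19.07
Net east component: 11.11 nmi.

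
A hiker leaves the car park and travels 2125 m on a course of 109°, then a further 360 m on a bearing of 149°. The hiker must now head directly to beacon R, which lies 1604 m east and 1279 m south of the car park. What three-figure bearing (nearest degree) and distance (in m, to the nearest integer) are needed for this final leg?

Leg 1 (109°, 2125 m): east 2125 sin 109° = 2009.23, north 2125 cos 109° = -691.83
Leg 2 (149°, 360 m): east 360 sin 149° = 185.41, north 360 cos 149° = -308.58
Current position: (2194.64, -1000.41). Target: (1604, -1279). Remaining: Δeast = -590.64, Δnorth = -278.59.
Bearing = atan2(-590.64, -278.59) mod 360° = 244.75°; distance = √((-590.64)² + (-278.59)²) = 653.045 m.

245°, 653 m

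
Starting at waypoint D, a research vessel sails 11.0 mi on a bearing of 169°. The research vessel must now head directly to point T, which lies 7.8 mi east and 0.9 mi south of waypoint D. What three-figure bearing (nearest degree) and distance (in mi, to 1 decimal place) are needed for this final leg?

Leg 1 (169°, 11.0 mi): east 11.0 sin 169° = 2.10, north 11.0 cos 169° = -10.80
Current position: (2.10, -10.80). Target: (7.8, -0.9). Remaining: Δeast = 5.70, Δnorth = 9.90.
Bearing = atan2(5.70, 9.90) mod 360° = 29.94°; distance = √((5.70)² + (9.90)²) = 11.422 mi.

030°, 11.4 mi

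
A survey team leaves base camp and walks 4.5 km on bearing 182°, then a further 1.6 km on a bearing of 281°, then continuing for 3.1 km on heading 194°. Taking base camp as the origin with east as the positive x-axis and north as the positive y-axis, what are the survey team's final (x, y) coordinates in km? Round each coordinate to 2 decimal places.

Leg 1 (182°, 4.5 km): east 4.5 sin 182° = -0.16, north 4.5 cos 182° = -4.50
Leg 2 (281°, 1.6 km): east 1.6 sin 281° = -1.57, north 1.6 cos 281° = 0.31
Leg 3 (194°, 3.1 km): east 3.1 sin 194° = -0.75, north 3.1 cos 194° = -3.01
Summing: -2.48 km east, -7.20 km north → (-2.48, -7.20).

(-2.48, -7.20)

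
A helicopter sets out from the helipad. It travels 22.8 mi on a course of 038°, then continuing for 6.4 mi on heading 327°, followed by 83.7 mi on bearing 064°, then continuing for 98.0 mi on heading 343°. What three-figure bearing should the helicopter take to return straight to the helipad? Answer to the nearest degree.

Leg 1 (038°, 22.8 mi): east 22.8 sin 38° = 14.04, north 22.8 cos 38° = 17.97
Leg 2 (327°, 6.4 mi): east 6.4 sin 327° = -3.49, north 6.4 cos 327° = 5.37
Leg 3 (064°, 83.7 mi): east 83.7 sin 64° = 75.23, north 83.7 cos 64° = 36.69
Leg 4 (343°, 98.0 mi): east 98.0 sin 343° = -28.65, north 98.0 cos 343° = 93.72
Net displacement: 57.13 east, 153.74 north. Direction back to start is (-57.13, -153.74): bearing = atan2(-57.13, -153.74) mod 360° = 200.38° ≈ 200°.

200°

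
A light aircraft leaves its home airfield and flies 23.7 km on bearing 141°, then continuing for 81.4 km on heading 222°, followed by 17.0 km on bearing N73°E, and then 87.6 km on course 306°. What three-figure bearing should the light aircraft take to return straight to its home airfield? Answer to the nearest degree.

077°

Leg 1 (141°, 23.7 km): east 23.7 sin 141° = 14.91, north 23.7 cos 141° = -18.42
Leg 2 (222°, 81.4 km): east 81.4 sin 222° = -54.47, north 81.4 cos 222° = -60.49
Leg 3 (N73°E, 17.0 km): east 17.0 sin 73° = 16.26, north 17.0 cos 73° = 4.97
Leg 4 (306°, 87.6 km): east 87.6 sin 306° = -70.87, north 87.6 cos 306° = 51.49
Net displacement: -94.17 east, -22.45 north. Direction back to start is (94.17, 22.45): bearing = atan2(94.17, 22.45) mod 360° = 76.59° ≈ 077°.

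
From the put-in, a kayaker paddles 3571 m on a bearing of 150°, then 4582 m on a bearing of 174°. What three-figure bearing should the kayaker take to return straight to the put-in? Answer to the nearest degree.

344°

Leg 1 (150°, 3571 m): east 3571 sin 150° = 1785.50, north 3571 cos 150° = -3092.58
Leg 2 (174°, 4582 m): east 4582 sin 174° = 478.95, north 4582 cos 174° = -4556.90
Net displacement: 2264.45 east, -7649.48 north. Direction back to start is (-2264.45, 7649.48): bearing = atan2(-2264.45, 7649.48) mod 360° = 343.51° ≈ 344°.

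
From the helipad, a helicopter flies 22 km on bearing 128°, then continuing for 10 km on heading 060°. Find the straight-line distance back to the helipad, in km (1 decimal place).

Leg 1 (128°, 22 km): east 22 sin 128° = 17.34, north 22 cos 128° = -13.54
Leg 2 (060°, 10 km): east 10 sin 60° = 8.66, north 10 cos 60° = 5.00
Net: 26.00 east, -8.54 north. Distance = √((26.00)² + (-8.54)²) = 27.365 km.

27.4 km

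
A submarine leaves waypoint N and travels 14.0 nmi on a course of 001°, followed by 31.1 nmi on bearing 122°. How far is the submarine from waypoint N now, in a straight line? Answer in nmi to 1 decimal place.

Leg 1 (001°, 14.0 nmi): east 14.0 sin 1° = 0.24, north 14.0 cos 1° = 14.00
Leg 2 (122°, 31.1 nmi): east 31.1 sin 122° = 26.37, north 31.1 cos 122° = -16.48
Net: 26.62 east, -2.48 north. Distance = √((26.62)² + (-2.48)²) = 26.734 nmi.

26.7 nmi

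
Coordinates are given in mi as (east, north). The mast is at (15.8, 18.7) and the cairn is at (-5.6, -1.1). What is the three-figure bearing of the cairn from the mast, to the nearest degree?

227°

Δeast = -5.6 − 15.8 = -21.40; Δnorth = -1.1 − 18.7 = -19.80.
Bearing = atan2(Δeast, Δnorth) mod 360° = 227.22° ≈ 227°.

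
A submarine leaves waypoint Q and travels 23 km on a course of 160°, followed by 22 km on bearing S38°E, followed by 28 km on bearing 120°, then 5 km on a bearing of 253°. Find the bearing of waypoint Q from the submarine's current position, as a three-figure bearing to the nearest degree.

323°

Leg 1 (160°, 23 km): east 23 sin 160° = 7.87, north 23 cos 160° = -21.61
Leg 2 (S38°E, 22 km): east 22 sin 142° = 13.54, north 22 cos 142° = -17.34
Leg 3 (120°, 28 km): east 28 sin 120° = 24.25, north 28 cos 120° = -14.00
Leg 4 (253°, 5 km): east 5 sin 253° = -4.78, north 5 cos 253° = -1.46
Net displacement: 40.88 east, -54.41 north. Direction back to start is (-40.88, 54.41): bearing = atan2(-40.88, 54.41) mod 360° = 323.08° ≈ 323°.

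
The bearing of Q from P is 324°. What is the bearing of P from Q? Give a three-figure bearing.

Back-bearing = 324° − 180° = 144°.

144°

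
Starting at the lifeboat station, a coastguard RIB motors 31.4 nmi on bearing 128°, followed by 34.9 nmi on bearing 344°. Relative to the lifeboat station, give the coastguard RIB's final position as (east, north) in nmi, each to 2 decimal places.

Leg 1 (128°, 31.4 nmi): east 31.4 sin 128° = 24.74, north 31.4 cos 128° = -19.33
Leg 2 (344°, 34.9 nmi): east 34.9 sin 344° = -9.62, north 34.9 cos 344° = 33.55
Summing: 15.12 nmi east, 14.22 nmi north → (15.12, 14.22).

(15.12, 14.22)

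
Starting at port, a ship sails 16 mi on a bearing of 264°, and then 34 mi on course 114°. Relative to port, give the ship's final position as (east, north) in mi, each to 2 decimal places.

(15.15, -15.50)

Leg 1 (264°, 16 mi): east 16 sin 264° = -15.91, north 16 cos 264° = -1.67
Leg 2 (114°, 34 mi): east 34 sin 114° = 31.06, north 34 cos 114° = -13.83
Summing: 15.15 mi east, -15.50 mi north → (15.15, -15.50).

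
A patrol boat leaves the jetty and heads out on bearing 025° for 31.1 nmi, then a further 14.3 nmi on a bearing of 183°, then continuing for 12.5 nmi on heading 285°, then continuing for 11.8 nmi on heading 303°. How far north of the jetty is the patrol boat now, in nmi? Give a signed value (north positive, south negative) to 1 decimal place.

Leg 1 (025°, 31.1 nmi): east 31.1 sin 25° = 13.14, north 31.1 cos 25° = 28.19
Leg 2 (183°, 14.3 nmi): east 14.3 sin 183° = -0.75, north 14.3 cos 183° = -14.28
Leg 3 (285°, 12.5 nmi): east 12.5 sin 285° = -12.07, north 12.5 cos 285° = 3.24
Leg 4 (303°, 11.8 nmi): east 11.8 sin 303° = -9.90, north 11.8 cos 303° = 6.43
Net north component: 23.57 nmi.

23.6 nmi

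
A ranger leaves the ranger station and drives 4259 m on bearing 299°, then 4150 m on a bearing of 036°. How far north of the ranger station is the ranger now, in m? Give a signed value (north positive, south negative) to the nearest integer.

Leg 1 (299°, 4259 m): east 4259 sin 299° = -3725.01, north 4259 cos 299° = 2064.80
Leg 2 (036°, 4150 m): east 4150 sin 36° = 2439.31, north 4150 cos 36° = 3357.42
Net north component: 5422.22 m.

5422 m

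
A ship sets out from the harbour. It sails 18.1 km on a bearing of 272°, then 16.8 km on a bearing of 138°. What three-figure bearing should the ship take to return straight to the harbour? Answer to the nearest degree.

030°

Leg 1 (272°, 18.1 km): east 18.1 sin 272° = -18.09, north 18.1 cos 272° = 0.63
Leg 2 (138°, 16.8 km): east 16.8 sin 138° = 11.24, north 16.8 cos 138° = -12.48
Net displacement: -6.85 east, -11.85 north. Direction back to start is (6.85, 11.85): bearing = atan2(6.85, 11.85) mod 360° = 30.02° ≈ 030°.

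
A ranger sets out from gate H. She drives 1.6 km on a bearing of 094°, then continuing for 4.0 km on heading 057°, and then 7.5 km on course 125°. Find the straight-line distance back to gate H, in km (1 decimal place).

Leg 1 (094°, 1.6 km): east 1.6 sin 94° = 1.60, north 1.6 cos 94° = -0.11
Leg 2 (057°, 4.0 km): east 4.0 sin 57° = 3.35, north 4.0 cos 57° = 2.18
Leg 3 (125°, 7.5 km): east 7.5 sin 125° = 6.14, north 7.5 cos 125° = -4.30
Net: 11.09 east, -2.23 north. Distance = √((11.09)² + (-2.23)²) = 11.317 km.

11.3 km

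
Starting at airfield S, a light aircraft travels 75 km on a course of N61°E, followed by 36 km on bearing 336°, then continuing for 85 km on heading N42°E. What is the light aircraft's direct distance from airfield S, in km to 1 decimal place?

Leg 1 (N61°E, 75 km): east 75 sin 61° = 65.60, north 75 cos 61° = 36.36
Leg 2 (336°, 36 km): east 36 sin 336° = -14.64, north 36 cos 336° = 32.89
Leg 3 (N42°E, 85 km): east 85 sin 42° = 56.88, north 85 cos 42° = 63.17
Net: 107.83 east, 132.42 north. Distance = √((107.83)² + (132.42)²) = 170.767 km.

170.8 km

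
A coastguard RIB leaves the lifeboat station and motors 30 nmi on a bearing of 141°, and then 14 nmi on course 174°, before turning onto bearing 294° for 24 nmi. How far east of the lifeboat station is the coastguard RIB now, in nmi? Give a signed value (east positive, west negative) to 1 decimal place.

Leg 1 (141°, 30 nmi): east 30 sin 141° = 18.88, north 30 cos 141° = -23.31
Leg 2 (174°, 14 nmi): east 14 sin 174° = 1.46, north 14 cos 174° = -13.92
Leg 3 (294°, 24 nmi): east 24 sin 294° = -21.93, north 24 cos 294° = 9.76
Net east component: -1.58 nmi.

-1.6 nmi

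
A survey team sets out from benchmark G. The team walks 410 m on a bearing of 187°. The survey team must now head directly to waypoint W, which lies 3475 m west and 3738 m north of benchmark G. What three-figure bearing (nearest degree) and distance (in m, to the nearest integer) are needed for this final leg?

320°, 5377 m

Leg 1 (187°, 410 m): east 410 sin 187° = -49.97, north 410 cos 187° = -406.94
Current position: (-49.97, -406.94). Target: (-3475, 3738). Remaining: Δeast = -3425.03, Δnorth = 4144.94.
Bearing = atan2(-3425.03, 4144.94) mod 360° = 320.43°; distance = √((-3425.03)² + (4144.94)²) = 5376.934 m.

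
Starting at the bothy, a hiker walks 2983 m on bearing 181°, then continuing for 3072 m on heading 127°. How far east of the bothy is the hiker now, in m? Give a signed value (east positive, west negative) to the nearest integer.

2401 m

Leg 1 (181°, 2983 m): east 2983 sin 181° = -52.06, north 2983 cos 181° = -2982.55
Leg 2 (127°, 3072 m): east 3072 sin 127° = 2453.41, north 3072 cos 127° = -1848.78
Net east component: 2401.35 m.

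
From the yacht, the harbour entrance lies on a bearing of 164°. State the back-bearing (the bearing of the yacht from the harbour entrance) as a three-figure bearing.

Back-bearing = 164° + 180° = 344°.

344°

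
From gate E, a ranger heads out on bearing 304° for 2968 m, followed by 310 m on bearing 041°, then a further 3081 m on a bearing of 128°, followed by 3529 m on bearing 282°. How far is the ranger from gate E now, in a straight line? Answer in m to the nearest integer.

Leg 1 (304°, 2968 m): east 2968 sin 304° = -2460.58, north 2968 cos 304° = 1659.68
Leg 2 (041°, 310 m): east 310 sin 41° = 203.38, north 310 cos 41° = 233.96
Leg 3 (128°, 3081 m): east 3081 sin 128° = 2427.86, north 3081 cos 128° = -1896.85
Leg 4 (282°, 3529 m): east 3529 sin 282° = -3451.88, north 3529 cos 282° = 733.72
Net: -3281.23 east, 730.51 north. Distance = √((-3281.23)² + (730.51)²) = 3361.562 m.

3362 m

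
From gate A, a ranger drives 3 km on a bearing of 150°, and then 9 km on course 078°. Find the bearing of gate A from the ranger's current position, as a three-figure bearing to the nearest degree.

Leg 1 (150°, 3 km): east 3 sin 150° = 1.50, north 3 cos 150° = -2.60
Leg 2 (078°, 9 km): east 9 sin 78° = 8.80, north 9 cos 78° = 1.87
Net displacement: 10.30 east, -0.73 north. Direction back to start is (-10.30, 0.73): bearing = atan2(-10.30, 0.73) mod 360° = 274.04° ≈ 274°.

274°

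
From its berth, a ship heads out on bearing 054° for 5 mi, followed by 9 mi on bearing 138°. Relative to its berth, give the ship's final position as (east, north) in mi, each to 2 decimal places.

Leg 1 (054°, 5 mi): east 5 sin 54° = 4.05, north 5 cos 54° = 2.94
Leg 2 (138°, 9 mi): east 9 sin 138° = 6.02, north 9 cos 138° = -6.69
Summing: 10.07 mi east, -3.75 mi north → (10.07, -3.75).

(10.07, -3.75)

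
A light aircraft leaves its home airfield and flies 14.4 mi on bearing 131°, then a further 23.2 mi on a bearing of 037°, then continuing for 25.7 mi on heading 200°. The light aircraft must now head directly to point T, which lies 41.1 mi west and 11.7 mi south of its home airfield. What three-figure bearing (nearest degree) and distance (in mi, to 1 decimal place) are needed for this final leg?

Leg 1 (131°, 14.4 mi): east 14.4 sin 131° = 10.87, north 14.4 cos 131° = -9.45
Leg 2 (037°, 23.2 mi): east 23.2 sin 37° = 13.96, north 23.2 cos 37° = 18.53
Leg 3 (200°, 25.7 mi): east 25.7 sin 200° = -8.79, north 25.7 cos 200° = -24.15
Current position: (16.04, -15.07). Target: (-41.1, -11.7). Remaining: Δeast = -57.14, Δnorth = 3.37.
Bearing = atan2(-57.14, 3.37) mod 360° = 273.37°; distance = √((-57.14)² + (3.37)²) = 57.239 mi.

273°, 57.2 mi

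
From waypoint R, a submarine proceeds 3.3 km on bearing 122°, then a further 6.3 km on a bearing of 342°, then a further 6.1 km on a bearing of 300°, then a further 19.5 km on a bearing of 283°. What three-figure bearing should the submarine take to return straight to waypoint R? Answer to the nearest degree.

Leg 1 (122°, 3.3 km): east 3.3 sin 122° = 2.80, north 3.3 cos 122° = -1.75
Leg 2 (342°, 6.3 km): east 6.3 sin 342° = -1.95, north 6.3 cos 342° = 5.99
Leg 3 (300°, 6.1 km): east 6.1 sin 300° = -5.28, north 6.1 cos 300° = 3.05
Leg 4 (283°, 19.5 km): east 19.5 sin 283° = -19.00, north 19.5 cos 283° = 4.39
Net displacement: -23.43 east, 11.68 north. Direction back to start is (23.43, -11.68): bearing = atan2(23.43, -11.68) mod 360° = 116.49° ≈ 116°.

116°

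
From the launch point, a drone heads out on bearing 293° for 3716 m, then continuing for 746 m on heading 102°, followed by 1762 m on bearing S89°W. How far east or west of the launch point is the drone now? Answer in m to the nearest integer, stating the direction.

Leg 1 (293°, 3716 m): east 3716 sin 293° = -3420.60, north 3716 cos 293° = 1451.96
Leg 2 (102°, 746 m): east 746 sin 102° = 729.70, north 746 cos 102° = -155.10
Leg 3 (S89°W, 1762 m): east 1762 sin 269° = -1761.73, north 1762 cos 269° = -30.75
Net east component: -4452.63 m.

4453 m west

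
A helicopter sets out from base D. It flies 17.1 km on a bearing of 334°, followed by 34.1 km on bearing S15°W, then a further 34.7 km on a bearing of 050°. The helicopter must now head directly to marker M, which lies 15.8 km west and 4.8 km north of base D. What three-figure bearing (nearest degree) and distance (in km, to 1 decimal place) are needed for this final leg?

270°, 26.1 km

Leg 1 (334°, 17.1 km): east 17.1 sin 334° = -7.50, north 17.1 cos 334° = 15.37
Leg 2 (S15°W, 34.1 km): east 34.1 sin 195° = -8.83, north 34.1 cos 195° = -32.94
Leg 3 (050°, 34.7 km): east 34.7 sin 50° = 26.58, north 34.7 cos 50° = 22.30
Current position: (10.26, 4.74). Target: (-15.8, 4.8). Remaining: Δeast = -26.06, Δnorth = 0.06.
Bearing = atan2(-26.06, 0.06) mod 360° = 270.14°; distance = √((-26.06)² + (0.06)²) = 26.060 km.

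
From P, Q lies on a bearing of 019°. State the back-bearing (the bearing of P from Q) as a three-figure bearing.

199°

Back-bearing = 019° + 180° = 199°.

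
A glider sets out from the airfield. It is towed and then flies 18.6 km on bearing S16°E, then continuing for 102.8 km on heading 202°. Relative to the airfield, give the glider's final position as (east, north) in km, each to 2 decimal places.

(-33.38, -113.19)

Leg 1 (S16°E, 18.6 km): east 18.6 sin 164° = 5.13, north 18.6 cos 164° = -17.88
Leg 2 (202°, 102.8 km): east 102.8 sin 202° = -38.51, north 102.8 cos 202° = -95.31
Summing: -33.38 km east, -113.19 km north → (-33.38, -113.19).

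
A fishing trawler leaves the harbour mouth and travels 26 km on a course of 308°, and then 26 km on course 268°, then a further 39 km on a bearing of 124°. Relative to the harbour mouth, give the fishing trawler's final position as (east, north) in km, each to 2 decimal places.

Leg 1 (308°, 26 km): east 26 sin 308° = -20.49, north 26 cos 308° = 16.01
Leg 2 (268°, 26 km): east 26 sin 268° = -25.98, north 26 cos 268° = -0.91
Leg 3 (124°, 39 km): east 39 sin 124° = 32.33, north 39 cos 124° = -21.81
Summing: -14.14 km east, -6.71 km north → (-14.14, -6.71).

(-14.14, -6.71)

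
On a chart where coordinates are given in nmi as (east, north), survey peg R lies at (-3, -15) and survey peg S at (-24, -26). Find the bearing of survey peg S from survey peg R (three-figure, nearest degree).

242°

Δeast = -24 − -3 = -21.00; Δnorth = -26 − -15 = -11.00.
Bearing = atan2(Δeast, Δnorth) mod 360° = 242.35° ≈ 242°.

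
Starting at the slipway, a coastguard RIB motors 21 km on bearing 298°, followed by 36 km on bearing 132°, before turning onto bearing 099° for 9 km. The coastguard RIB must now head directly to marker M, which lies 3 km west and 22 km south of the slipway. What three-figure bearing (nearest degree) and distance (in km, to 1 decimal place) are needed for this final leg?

Leg 1 (298°, 21 km): east 21 sin 298° = -18.54, north 21 cos 298° = 9.86
Leg 2 (132°, 36 km): east 36 sin 132° = 26.75, north 36 cos 132° = -24.09
Leg 3 (099°, 9 km): east 9 sin 99° = 8.89, north 9 cos 99° = -1.41
Current position: (17.10, -15.64). Target: (-3, -22). Remaining: Δeast = -20.10, Δnorth = -6.36.
Bearing = atan2(-20.10, -6.36) mod 360° = 252.44°; distance = √((-20.10)² + (-6.36)²) = 21.083 km.

252°, 21.1 km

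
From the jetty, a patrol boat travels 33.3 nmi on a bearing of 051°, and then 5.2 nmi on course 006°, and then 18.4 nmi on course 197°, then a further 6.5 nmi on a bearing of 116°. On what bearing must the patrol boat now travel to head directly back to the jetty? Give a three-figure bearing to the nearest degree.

Leg 1 (051°, 33.3 nmi): east 33.3 sin 51° = 25.88, north 33.3 cos 51° = 20.96
Leg 2 (006°, 5.2 nmi): east 5.2 sin 6° = 0.54, north 5.2 cos 6° = 5.17
Leg 3 (197°, 18.4 nmi): east 18.4 sin 197° = -5.38, north 18.4 cos 197° = -17.60
Leg 4 (116°, 6.5 nmi): east 6.5 sin 116° = 5.84, north 6.5 cos 116° = -2.85
Net displacement: 26.89 east, 5.68 north. Direction back to start is (-26.89, -5.68): bearing = atan2(-26.89, -5.68) mod 360° = 258.07° ≈ 258°.

258°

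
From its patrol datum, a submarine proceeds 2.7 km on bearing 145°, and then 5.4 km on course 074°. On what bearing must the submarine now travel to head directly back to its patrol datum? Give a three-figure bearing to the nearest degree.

276°

Leg 1 (145°, 2.7 km): east 2.7 sin 145° = 1.55, north 2.7 cos 145° = -2.21
Leg 2 (074°, 5.4 km): east 5.4 sin 74° = 5.19, north 5.4 cos 74° = 1.49
Net displacement: 6.74 east, -0.72 north. Direction back to start is (-6.74, 0.72): bearing = atan2(-6.74, 0.72) mod 360° = 276.13° ≈ 276°.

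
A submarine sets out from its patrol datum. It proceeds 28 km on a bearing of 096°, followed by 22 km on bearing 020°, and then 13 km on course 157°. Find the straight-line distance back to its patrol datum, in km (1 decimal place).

40.9 km

Leg 1 (096°, 28 km): east 28 sin 96° = 27.85, north 28 cos 96° = -2.93
Leg 2 (020°, 22 km): east 22 sin 20° = 7.52, north 22 cos 20° = 20.67
Leg 3 (157°, 13 km): east 13 sin 157° = 5.08, north 13 cos 157° = -11.97
Net: 40.45 east, 5.78 north. Distance = √((40.45)² + (5.78)²) = 40.861 km.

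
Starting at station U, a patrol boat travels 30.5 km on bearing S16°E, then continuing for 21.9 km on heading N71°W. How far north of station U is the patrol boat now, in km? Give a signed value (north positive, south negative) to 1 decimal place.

-22.2 km

Leg 1 (S16°E, 30.5 km): east 30.5 sin 164° = 8.41, north 30.5 cos 164° = -29.32
Leg 2 (N71°W, 21.9 km): east 21.9 sin 289° = -20.71, north 21.9 cos 289° = 7.13
Net north component: -22.19 km.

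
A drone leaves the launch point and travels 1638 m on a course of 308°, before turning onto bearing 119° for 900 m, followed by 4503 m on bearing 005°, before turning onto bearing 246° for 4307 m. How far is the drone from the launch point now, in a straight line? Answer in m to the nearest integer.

Leg 1 (308°, 1638 m): east 1638 sin 308° = -1290.76, north 1638 cos 308° = 1008.45
Leg 2 (119°, 900 m): east 900 sin 119° = 787.16, north 900 cos 119° = -436.33
Leg 3 (005°, 4503 m): east 4503 sin 5° = 392.46, north 4503 cos 5° = 4485.86
Leg 4 (246°, 4307 m): east 4307 sin 246° = -3934.64, north 4307 cos 246° = -1751.81
Net: -4045.78 east, 3306.17 north. Distance = √((-4045.78)² + (3306.17)²) = 5224.858 m.

5225 m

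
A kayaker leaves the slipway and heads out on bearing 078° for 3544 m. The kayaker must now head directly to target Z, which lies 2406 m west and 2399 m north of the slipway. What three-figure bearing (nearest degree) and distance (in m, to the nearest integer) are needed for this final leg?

Leg 1 (078°, 3544 m): east 3544 sin 78° = 3466.56, north 3544 cos 78° = 736.84
Current position: (3466.56, 736.84). Target: (-2406, 2399). Remaining: Δeast = -5872.56, Δnorth = 1662.16.
Bearing = atan2(-5872.56, 1662.16) mod 360° = 285.80°; distance = √((-5872.56)² + (1662.16)²) = 6103.252 m.

286°, 6103 m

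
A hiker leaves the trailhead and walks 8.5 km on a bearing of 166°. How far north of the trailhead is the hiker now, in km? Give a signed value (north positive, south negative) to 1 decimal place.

-8.2 km

Leg 1 (166°, 8.5 km): east 8.5 sin 166° = 2.06, north 8.5 cos 166° = -8.25
Net north component: -8.25 km.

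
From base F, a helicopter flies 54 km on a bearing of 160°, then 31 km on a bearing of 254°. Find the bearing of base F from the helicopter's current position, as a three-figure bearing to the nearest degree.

011°

Leg 1 (160°, 54 km): east 54 sin 160° = 18.47, north 54 cos 160° = -50.74
Leg 2 (254°, 31 km): east 31 sin 254° = -29.80, north 31 cos 254° = -8.54
Net displacement: -11.33 east, -59.29 north. Direction back to start is (11.33, 59.29): bearing = atan2(11.33, 59.29) mod 360° = 10.82° ≈ 011°.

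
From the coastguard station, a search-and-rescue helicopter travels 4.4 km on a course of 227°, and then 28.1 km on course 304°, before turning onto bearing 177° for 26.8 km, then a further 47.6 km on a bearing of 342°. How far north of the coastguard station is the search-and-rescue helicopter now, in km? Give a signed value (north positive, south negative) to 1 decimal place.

Leg 1 (227°, 4.4 km): east 4.4 sin 227° = -3.22, north 4.4 cos 227° = -3.00
Leg 2 (304°, 28.1 km): east 28.1 sin 304° = -23.30, north 28.1 cos 304° = 15.71
Leg 3 (177°, 26.8 km): east 26.8 sin 177° = 1.40, north 26.8 cos 177° = -26.76
Leg 4 (342°, 47.6 km): east 47.6 sin 342° = -14.71, north 47.6 cos 342° = 45.27
Net north component: 31.22 km.

31.2 km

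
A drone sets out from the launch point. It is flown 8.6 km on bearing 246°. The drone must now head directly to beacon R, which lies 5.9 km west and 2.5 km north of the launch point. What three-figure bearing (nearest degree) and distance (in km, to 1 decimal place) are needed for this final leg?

018°, 6.3 km

Leg 1 (246°, 8.6 km): east 8.6 sin 246° = -7.86, north 8.6 cos 246° = -3.50
Current position: (-7.86, -3.50). Target: (-5.9, 2.5). Remaining: Δeast = 1.96, Δnorth = 6.00.
Bearing = atan2(1.96, 6.00) mod 360° = 18.07°; distance = √((1.96)² + (6.00)²) = 6.309 km.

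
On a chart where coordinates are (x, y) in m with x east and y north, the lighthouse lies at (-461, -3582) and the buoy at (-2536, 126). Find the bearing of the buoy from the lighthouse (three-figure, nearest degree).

Δeast = -2536 − -461 = -2075.00; Δnorth = 126 − -3582 = 3708.00.
Bearing = atan2(Δeast, Δnorth) mod 360° = 330.77° ≈ 331°.

331°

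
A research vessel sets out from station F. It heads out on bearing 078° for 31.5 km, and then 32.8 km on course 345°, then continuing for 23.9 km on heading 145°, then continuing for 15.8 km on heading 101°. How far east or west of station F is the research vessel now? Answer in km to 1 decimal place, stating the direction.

51.5 km east

Leg 1 (078°, 31.5 km): east 31.5 sin 78° = 30.81, north 31.5 cos 78° = 6.55
Leg 2 (345°, 32.8 km): east 32.8 sin 345° = -8.49, north 32.8 cos 345° = 31.68
Leg 3 (145°, 23.9 km): east 23.9 sin 145° = 13.71, north 23.9 cos 145° = -19.58
Leg 4 (101°, 15.8 km): east 15.8 sin 101° = 15.51, north 15.8 cos 101° = -3.01
Net east component: 51.54 km.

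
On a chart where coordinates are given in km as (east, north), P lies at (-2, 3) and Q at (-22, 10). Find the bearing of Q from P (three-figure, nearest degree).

Δeast = -22 − -2 = -20.00; Δnorth = 10 − 3 = 7.00.
Bearing = atan2(Δeast, Δnorth) mod 360° = 289.29° ≈ 289°.

289°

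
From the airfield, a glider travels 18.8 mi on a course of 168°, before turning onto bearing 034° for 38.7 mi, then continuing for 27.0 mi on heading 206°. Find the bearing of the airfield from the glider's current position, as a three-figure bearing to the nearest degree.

Leg 1 (168°, 18.8 mi): east 18.8 sin 168° = 3.91, north 18.8 cos 168° = -18.39
Leg 2 (034°, 38.7 mi): east 38.7 sin 34° = 21.64, north 38.7 cos 34° = 32.08
Leg 3 (206°, 27.0 mi): east 27.0 sin 206° = -11.84, north 27.0 cos 206° = -24.27
Net displacement: 13.71 east, -10.57 north. Direction back to start is (-13.71, 10.57): bearing = atan2(-13.71, 10.57) mod 360° = 307.63° ≈ 308°.

308°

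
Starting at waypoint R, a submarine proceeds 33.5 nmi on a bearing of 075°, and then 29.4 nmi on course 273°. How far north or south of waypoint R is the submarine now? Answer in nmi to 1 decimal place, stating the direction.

10.2 nmi north

Leg 1 (075°, 33.5 nmi): east 33.5 sin 75° = 32.36, north 33.5 cos 75° = 8.67
Leg 2 (273°, 29.4 nmi): east 29.4 sin 273° = -29.36, north 29.4 cos 273° = 1.54
Net north component: 10.21 nmi.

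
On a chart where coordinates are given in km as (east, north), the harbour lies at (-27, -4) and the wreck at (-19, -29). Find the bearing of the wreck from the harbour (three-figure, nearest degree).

162°

Δeast = -19 − -27 = 8.00; Δnorth = -29 − -4 = -25.00.
Bearing = atan2(Δeast, Δnorth) mod 360° = 162.26° ≈ 162°.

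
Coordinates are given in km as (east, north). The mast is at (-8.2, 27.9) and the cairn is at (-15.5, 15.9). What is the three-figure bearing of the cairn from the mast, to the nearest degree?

Δeast = -15.5 − -8.2 = -7.30; Δnorth = 15.9 − 27.9 = -12.00.
Bearing = atan2(Δeast, Δnorth) mod 360° = 211.31° ≈ 211°.

211°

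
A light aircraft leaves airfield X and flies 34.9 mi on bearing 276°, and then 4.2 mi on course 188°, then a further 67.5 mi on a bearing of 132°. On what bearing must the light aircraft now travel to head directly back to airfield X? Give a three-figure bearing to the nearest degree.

Leg 1 (276°, 34.9 mi): east 34.9 sin 276° = -34.71, north 34.9 cos 276° = 3.65
Leg 2 (188°, 4.2 mi): east 4.2 sin 188° = -0.58, north 4.2 cos 188° = -4.16
Leg 3 (132°, 67.5 mi): east 67.5 sin 132° = 50.16, north 67.5 cos 132° = -45.17
Net displacement: 14.87 east, -45.68 north. Direction back to start is (-14.87, 45.68): bearing = atan2(-14.87, 45.68) mod 360° = 341.97° ≈ 342°.

342°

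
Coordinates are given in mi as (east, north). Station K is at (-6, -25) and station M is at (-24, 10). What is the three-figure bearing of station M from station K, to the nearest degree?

333°

Δeast = -24 − -6 = -18.00; Δnorth = 10 − -25 = 35.00.
Bearing = atan2(Δeast, Δnorth) mod 360° = 332.78° ≈ 333°.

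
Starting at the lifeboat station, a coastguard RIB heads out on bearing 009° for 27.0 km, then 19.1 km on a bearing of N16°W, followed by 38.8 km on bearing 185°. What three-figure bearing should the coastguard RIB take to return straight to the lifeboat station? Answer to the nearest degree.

Leg 1 (009°, 27.0 km): east 27.0 sin 9° = 4.22, north 27.0 cos 9° = 26.67
Leg 2 (N16°W, 19.1 km): east 19.1 sin 344° = -5.26, north 19.1 cos 344° = 18.36
Leg 3 (185°, 38.8 km): east 38.8 sin 185° = -3.38, north 38.8 cos 185° = -38.65
Net displacement: -4.42 east, 6.38 north. Direction back to start is (4.42, -6.38): bearing = atan2(4.42, -6.38) mod 360° = 145.25° ≈ 145°.

145°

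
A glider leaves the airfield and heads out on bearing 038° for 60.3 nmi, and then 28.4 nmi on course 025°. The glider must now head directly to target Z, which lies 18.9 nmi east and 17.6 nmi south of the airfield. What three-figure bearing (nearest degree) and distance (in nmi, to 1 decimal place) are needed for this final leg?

Leg 1 (038°, 60.3 nmi): east 60.3 sin 38° = 37.12, north 60.3 cos 38° = 47.52
Leg 2 (025°, 28.4 nmi): east 28.4 sin 25° = 12.00, north 28.4 cos 25° = 25.74
Current position: (49.13, 73.26). Target: (18.9, -17.6). Remaining: Δeast = -30.23, Δnorth = -90.86.
Bearing = atan2(-30.23, -90.86) mod 360° = 198.40°; distance = √((-30.23)² + (-90.86)²) = 95.752 nmi.

198°, 95.8 nmi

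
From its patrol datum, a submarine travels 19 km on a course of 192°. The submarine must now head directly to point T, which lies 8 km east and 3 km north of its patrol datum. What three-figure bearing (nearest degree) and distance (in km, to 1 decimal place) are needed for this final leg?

Leg 1 (192°, 19 km): east 19 sin 192° = -3.95, north 19 cos 192° = -18.58
Current position: (-3.95, -18.58). Target: (8, 3). Remaining: Δeast = 11.95, Δnorth = 21.58.
Bearing = atan2(11.95, 21.58) mod 360° = 28.97°; distance = √((11.95)² + (21.58)²) = 24.672 km.

029°, 24.7 km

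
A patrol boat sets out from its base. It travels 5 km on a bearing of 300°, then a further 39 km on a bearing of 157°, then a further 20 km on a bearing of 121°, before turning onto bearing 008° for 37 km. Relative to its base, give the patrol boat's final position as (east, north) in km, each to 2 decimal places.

Leg 1 (300°, 5 km): east 5 sin 300° = -4.33, north 5 cos 300° = 2.50
Leg 2 (157°, 39 km): east 39 sin 157° = 15.24, north 39 cos 157° = -35.90
Leg 3 (121°, 20 km): east 20 sin 121° = 17.14, north 20 cos 121° = -10.30
Leg 4 (008°, 37 km): east 37 sin 8° = 5.15, north 37 cos 8° = 36.64
Summing: 33.20 km east, -7.06 km north → (33.20, -7.06).

(33.20, -7.06)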